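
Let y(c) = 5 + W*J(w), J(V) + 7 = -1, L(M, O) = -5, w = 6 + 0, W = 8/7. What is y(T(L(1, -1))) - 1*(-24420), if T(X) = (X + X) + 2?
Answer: 170911/7 ≈ 24416.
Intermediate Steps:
W = 8/7 (W = 8*(1/7) = 8/7 ≈ 1.1429)
w = 6
J(V) = -8 (J(V) = -7 - 1 = -8)
T(X) = 2 + 2*X (T(X) = 2*X + 2 = 2 + 2*X)
y(c) = -29/7 (y(c) = 5 + (8/7)*(-8) = 5 - 64/7 = -29/7)
y(T(L(1, -1))) - 1*(-24420) = -29/7 - 1*(-24420) = -29/7 + 24420 = 170911/7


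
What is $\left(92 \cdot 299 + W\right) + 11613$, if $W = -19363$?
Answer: $19758$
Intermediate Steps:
$\left(92 \cdot 299 + W\right) + 11613 = \left(92 \cdot 299 - 19363\right) + 11613 = \left(27508 - 19363\right) + 11613 = 8145 + 11613 = 19758$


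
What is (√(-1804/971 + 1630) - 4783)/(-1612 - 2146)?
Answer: 4783/3758 - √1535079146/3649018 ≈ 1.2620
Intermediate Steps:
(√(-1804/971 + 1630) - 4783)/(-1612 - 2146) = (√(-1804*1/971 + 1630) - 4783)/(-3758) = (√(-1804/971 + 1630) - 4783)*(-1/3758) = (√(1580926/971) - 4783)*(-1/3758) = (√1535079146/971 - 4783)*(-1/3758) = (-4783 + √1535079146/971)*(-1/3758) = 4783/3758 - √1535079146/3649018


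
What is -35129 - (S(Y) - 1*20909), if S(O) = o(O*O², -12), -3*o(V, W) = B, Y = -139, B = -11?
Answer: -42671/3 ≈ -14224.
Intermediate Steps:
o(V, W) = 11/3 (o(V, W) = -⅓*(-11) = 11/3)
S(O) = 11/3
-35129 - (S(Y) - 1*20909) = -35129 - (11/3 - 1*20909) = -35129 - (11/3 - 20909) = -35129 - 1*(-62716/3) = -35129 + 62716/3 = -42671/3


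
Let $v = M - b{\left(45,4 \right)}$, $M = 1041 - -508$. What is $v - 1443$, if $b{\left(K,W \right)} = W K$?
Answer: $-74$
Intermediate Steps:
$b{\left(K,W \right)} = K W$
$M = 1549$ ($M = 1041 + 508 = 1549$)
$v = 1369$ ($v = 1549 - 45 \cdot 4 = 1549 - 180 = 1369$)
$v - 1443 = 1369 - 1443 = -74$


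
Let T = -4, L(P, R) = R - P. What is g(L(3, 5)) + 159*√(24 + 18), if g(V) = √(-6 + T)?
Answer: 159*√42 + I*√10 ≈ 1030.4 + 3.1623*I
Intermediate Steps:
g(V) = I*√10 (g(V) = √(-6 - 4) = √(-10) = I*√10)
g(L(3, 5)) + 159*√(24 + 18) = I*√10 + 159*√(24 + 18) = I*√10 + 159*√42 = 159*√42 + I*√10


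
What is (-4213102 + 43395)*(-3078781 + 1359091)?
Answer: 7170603430830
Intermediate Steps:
(-4213102 + 43395)*(-3078781 + 1359091) = -4169707*(-1719690) = 7170603430830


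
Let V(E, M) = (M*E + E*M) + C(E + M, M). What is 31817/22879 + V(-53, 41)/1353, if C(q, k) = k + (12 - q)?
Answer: -18298866/10318429 ≈ -1.7734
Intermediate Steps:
C(q, k) = 12 + k - q
V(E, M) = 12 - E + 2*E*M (V(E, M) = (M*E + E*M) + (12 + M - (E + M)) = (E*M + E*M) + (12 + M + (-E - M)) = 2*E*M + (12 - E) = 12 - E + 2*E*M)
31817/22879 + V(-53, 41)/1353 = 31817/22879 + (12 - 1*(-53) + 2*(-53)*41)/1353 = 31817*(1/22879) + (12 + 53 - 4346)*(1/1353) = 31817/22879 - 4281*1/1353 = 31817/22879 - 1427/451 = -18298866/10318429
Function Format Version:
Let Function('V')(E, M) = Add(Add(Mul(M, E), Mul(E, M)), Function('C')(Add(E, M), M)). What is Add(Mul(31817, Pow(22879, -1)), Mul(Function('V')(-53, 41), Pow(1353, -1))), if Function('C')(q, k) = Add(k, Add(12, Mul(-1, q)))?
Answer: Rational(-18298866, 10318429) ≈ -1.7734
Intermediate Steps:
Function('C')(q, k) = Add(12, k, Mul(-1, q))
Function('V')(E, M) = Add(12, Mul(-1, E), Mul(2, E, M)) (Function('V')(E, M) = Add(Add(Mul(M, E), Mul(E, M)), Add(12, M, Mul(-1, Add(E, M)))) = Add(Add(Mul(E, M), Mul(E, M)), Add(12, M, Add(Mul(-1, E), Mul(-1, M)))) = Add(Mul(2, E, M), Add(12, Mul(-1, E))) = Add(12, Mul(-1, E), Mul(2, E, M)))
Add(Mul(31817, Pow(22879, -1)), Mul(Function('V')(-53, 41), Pow(1353, -1))) = Add(Mul(31817, Pow(22879, -1)), Mul(Add(12, Mul(-1, -53), Mul(2, -53, 41)), Pow(1353, -1))) = Add(Mul(31817, Rational(1, 22879)), Mul(Add(12, 53, -4346), Rational(1, 1353))) = Add(Rational(31817, 22879), Mul(-4281, Rational(1, 1353))) = Add(Rational(31817, 22879), Rational(-1427, 451)) = Rational(-18298866, 10318429)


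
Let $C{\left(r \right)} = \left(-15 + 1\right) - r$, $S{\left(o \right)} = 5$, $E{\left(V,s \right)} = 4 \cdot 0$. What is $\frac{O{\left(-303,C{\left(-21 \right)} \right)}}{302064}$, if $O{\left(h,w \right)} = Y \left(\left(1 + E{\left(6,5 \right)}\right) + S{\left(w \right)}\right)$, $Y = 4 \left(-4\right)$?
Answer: $- \frac{2}{6293} \approx -0.00031781$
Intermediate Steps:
$E{\left(V,s \right)} = 0$
$Y = -16$
$C{\left(r \right)} = -14 - r$
$O{\left(h,w \right)} = -96$ ($O{\left(h,w \right)} = - 16 \left(\left(1 + 0\right) + 5\right) = - 16 \left(1 + 5\right) = \left(-16\right) 6 = -96$)
$\frac{O{\left(-303,C{\left(-21 \right)} \right)}}{302064} = - \frac{96}{302064} = \left(-96\right) \frac{1}{302064} = - \frac{2}{6293}$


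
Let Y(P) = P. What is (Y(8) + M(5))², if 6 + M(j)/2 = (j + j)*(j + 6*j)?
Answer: 484416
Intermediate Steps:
M(j) = -12 + 28*j² (M(j) = -12 + 2*((j + j)*(j + 6*j)) = -12 + 2*((2*j)*(7*j)) = -12 + 2*(14*j²) = -12 + 28*j²)
(Y(8) + M(5))² = (8 + (-12 + 28*5²))² = (8 + (-12 + 28*25))² = (8 + (-12 + 700))² = (8 + 688)² = 696² = 484416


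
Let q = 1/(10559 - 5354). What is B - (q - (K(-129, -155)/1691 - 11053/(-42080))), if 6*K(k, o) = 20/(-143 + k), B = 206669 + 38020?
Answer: 308129941546620619/1259270384160 ≈ 2.4469e+5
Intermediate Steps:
B = 244689
q = 1/5205 ≈ 0.00019212
K(k, o) = 10/(3*(-143 + k)) (K(k, o) = (20/(-143 + k))/6 = 10/(3*(-143 + k)))
B - (q - (K(-129, -155)/1691 - 11053/(-42080))) = 244689 - (1/5205 - ((10/(3*(-143 - 129)))/1691 - 11053/(-42080))) = 244689 - (1/5205 - (((10/3)/(-272))*(1/1691) - 11053*(-1/42080))) = 244689 - (1/5205 - (((10/3)*(-1/272))*(1/1691) + 11053/42080)) = 244689 - (1/5205 - (-5/408*1/1691 + 11053/42080)) = 244689 - (1/5205 - (-5/689928 + 11053/42080)) = 244689 - (1/5205 - 1*953195473/3629021280) = 244689 - (1/5205 - 953195473/3629021280) = 244689 - 1*(-330516894379/1259270384160) = 244689 + 330516894379/1259270384160 = 308129941546620619/1259270384160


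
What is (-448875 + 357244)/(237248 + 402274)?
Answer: -91631/639522 ≈ -0.14328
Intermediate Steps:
(-448875 + 357244)/(237248 + 402274) = -91631/639522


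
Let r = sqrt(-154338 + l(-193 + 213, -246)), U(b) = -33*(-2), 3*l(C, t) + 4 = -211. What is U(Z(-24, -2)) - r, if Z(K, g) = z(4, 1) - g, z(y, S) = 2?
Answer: 66 - 13*I*sqrt(8223)/3 ≈ 66.0 - 392.95*I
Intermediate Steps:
l(C, t) = -215/3 (l(C, t) = -4/3 + (1/3)*(-211) = -4/3 - 211/3 = -215/3)
Z(K, g) = 2 - g
U(b) = 66
r = 13*I*sqrt(8223)/3 (r = sqrt(-154338 - 215/3) = sqrt(-463229/3) = 13*I*sqrt(8223)/3 ≈ 392.95*I)
U(Z(-24, -2)) - r = 66 - 13*I*sqrt(8223)/3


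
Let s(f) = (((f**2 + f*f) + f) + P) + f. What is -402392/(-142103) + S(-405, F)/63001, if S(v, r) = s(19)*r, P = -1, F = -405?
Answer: -18330653293/8952631103 ≈ -2.0475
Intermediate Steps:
s(f) = -1 + 2*f + 2*f**2 (s(f) = (((f**2 + f*f) + f) - 1) + f = (((f**2 + f**2) + f) - 1) + f = ((2*f**2 + f) - 1) + f = ((f + 2*f**2) - 1) + f = (-1 + f + 2*f**2) + f = -1 + 2*f + 2*f**2)
S(v, r) = 759*r (S(v, r) = (-1 + 2*19 + 2*19**2)*r = (-1 + 38 + 2*361)*r = (-1 + 38 + 722)*r = 759*r)
-402392/(-142103) + S(-405, F)/63001 = -402392/(-142103) + (759*(-405))/63001 = -402392*(-1/142103) - 307395*1/63001 = 402392/142103 - 307395/63001 = -18330653293/8952631103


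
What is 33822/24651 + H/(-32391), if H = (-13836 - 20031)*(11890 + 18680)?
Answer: 315094143532/9857661 ≈ 31964.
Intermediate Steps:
H = -1035314190 (H = -33867*30570 = -1035314190)
33822/24651 + H/(-32391) = 33822/24651 - 1035314190/(-32391) = 33822*(1/24651) - 1035314190*(-1/32391) = 3758/2739 + 115034910/3599 = 315094143532/9857661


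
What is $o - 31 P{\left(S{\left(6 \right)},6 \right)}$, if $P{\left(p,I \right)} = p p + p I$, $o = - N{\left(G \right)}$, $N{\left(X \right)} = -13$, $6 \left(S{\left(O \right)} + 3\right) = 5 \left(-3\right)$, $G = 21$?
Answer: $\frac{393}{4} \approx 98.25$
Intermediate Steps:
$S{\left(O \right)} = - \frac{11}{2}$ ($S{\left(O \right)} = -3 + \frac{5 \left(-3\right)}{6} = -3 + \frac{1}{6} \left(-15\right) = -3 - \frac{5}{2} = - \frac{11}{2}$)
$o = 13$ ($o = \left(-1\right) \left(-13\right) = 13$)
$P{\left(p,I \right)} = p^{2} + I p$
$o - 31 P{\left(S{\left(6 \right)},6 \right)} = 13 - 31 \left(- \frac{11 \left(6 - \frac{11}{2}\right)}{2}\right) = 13 - 31 \left(\left(- \frac{11}{2}\right) \frac{1}{2}\right) = 13 - - \frac{341}{4} = 13 + \frac{341}{4} = \frac{393}{4}$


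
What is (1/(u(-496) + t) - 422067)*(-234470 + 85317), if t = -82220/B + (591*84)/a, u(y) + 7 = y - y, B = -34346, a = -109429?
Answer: 598583414574165272192/9508479741 ≈ 6.2953e+10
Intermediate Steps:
u(y) = -7 (u(y) = -7 + (y - y) = -7 + 0 = -7)
t = 3646089778/1879224217 (t = -82220/(-34346) + (591*84)/(-109429) = -82220*(-1/34346) + 49644*(-1/109429) = 41110/17173 - 49644/109429 = 3646089778/1879224217 ≈ 1.9402)
(1/(u(-496) + t) - 422067)*(-234470 + 85317) = (1/(-7 + 3646089778/1879224217) - 422067)*(-234470 + 85317) = (1/(-9508479741/1879224217) - 422067)*(-149153) = (-1879224217/9508479741 - 422067)*(-149153) = -4013217398068864/9508479741*(-149153) = 598583414574165272192/9508479741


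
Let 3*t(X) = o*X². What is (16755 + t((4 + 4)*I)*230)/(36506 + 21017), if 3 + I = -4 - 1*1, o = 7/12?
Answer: 1799435/517707 ≈ 3.4758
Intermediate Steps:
o = 7/12 (o = 7*(1/12) = 7/12 ≈ 0.58333)
I = -8 (I = -3 + (-4 - 1*1) = -3 + (-4 - 1) = -3 - 5 = -8)
t(X) = 7*X²/36 (t(X) = (7*X²/12)/3 = 7*X²/36)
(16755 + t((4 + 4)*I)*230)/(36506 + 21017) = (16755 + (7*((4 + 4)*(-8))²/36)*230)/(36506 + 21017) = (16755 + (7*(8*(-8))²/36)*230)/57523 = (16755 + ((7/36)*(-64)²)*230)*(1/57523) = (16755 + ((7/36)*4096)*230)*(1/57523) = (16755 + (7168/9)*230)*(1/57523) = (16755 + 1648640/9)*(1/57523) = (1799435/9)*(1/57523) = 1799435/517707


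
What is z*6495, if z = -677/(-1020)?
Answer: 293141/68 ≈ 4310.9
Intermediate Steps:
z = 677/1020 (z = -677*(-1/1020) = 677/1020 ≈ 0.66373)
z*6495 = (677/1020)*6495 = 293141/68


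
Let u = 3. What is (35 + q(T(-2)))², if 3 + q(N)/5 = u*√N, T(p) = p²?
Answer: 2500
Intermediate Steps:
q(N) = -15 + 15*√N (q(N) = -15 + 5*(3*√N) = -15 + 15*√N)
(35 + q(T(-2)))² = (35 + (-15 + 15*√((-2)²)))² = (35 + (-15 + 15*√4))² = (35 + (-15 + 15*2))² = (35 + (-15 + 30))² = (35 + 15)² = 50² = 2500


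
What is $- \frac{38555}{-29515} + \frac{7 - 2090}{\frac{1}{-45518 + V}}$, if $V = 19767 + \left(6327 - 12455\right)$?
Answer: $\frac{391982565882}{5903} \approx 6.6404 \cdot 10^{7}$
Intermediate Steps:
$V = 13639$ ($V = 19767 + \left(6327 - 12455\right) = 19767 - 6128 = 13639$)
$- \frac{38555}{-29515} + \frac{7 - 2090}{\frac{1}{-45518 + V}} = - \frac{38555}{-29515} + \frac{7 - 2090}{\frac{1}{-45518 + 13639}} = \left(-38555\right) \left(- \frac{1}{29515}\right) + \frac{7 - 2090}{\frac{1}{-31879}} = \frac{7711}{5903} - \frac{2083}{- \frac{1}{31879}} = \frac{7711}{5903} - -66403957 = \frac{7711}{5903} + 66403957 = \frac{391982565882}{5903}$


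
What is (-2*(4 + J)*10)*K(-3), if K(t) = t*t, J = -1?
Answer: -540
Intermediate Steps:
K(t) = t**2
(-2*(4 + J)*10)*K(-3) = (-2*(4 - 1)*10)*(-3)**2 = (-2*3*10)*9 = -6*10*9 = -60*9 = -540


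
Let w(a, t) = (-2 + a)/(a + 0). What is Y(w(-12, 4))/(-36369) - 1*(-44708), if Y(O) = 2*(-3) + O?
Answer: 9755911541/218214 ≈ 44708.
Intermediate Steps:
w(a, t) = (-2 + a)/a
Y(O) = -6 + O
Y(w(-12, 4))/(-36369) - 1*(-44708) = (-6 + (-2 - 12)/(-12))/(-36369) - 1*(-44708) = (-6 - 1/12*(-14))*(-1/36369) + 44708 = (-6 + 7/6)*(-1/36369) + 44708 = -29/6*(-1/36369) + 44708 = 29/218214 + 44708 = 9755911541/218214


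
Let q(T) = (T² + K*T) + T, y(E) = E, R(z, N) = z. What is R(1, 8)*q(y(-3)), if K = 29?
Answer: -81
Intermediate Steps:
q(T) = T² + 30*T (q(T) = (T² + 29*T) + T = T² + 30*T)
R(1, 8)*q(y(-3)) = 1*(-3*(30 - 3)) = 1*(-3*27) = 1*(-81) = -81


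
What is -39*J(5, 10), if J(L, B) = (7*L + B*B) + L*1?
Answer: -5460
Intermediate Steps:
J(L, B) = B² + 8*L (J(L, B) = (7*L + B²) + L = (B² + 7*L) + L = B² + 8*L)
-39*J(5, 10) = -39*(10² + 8*5) = -39*(100 + 40) = -39*140 = -5460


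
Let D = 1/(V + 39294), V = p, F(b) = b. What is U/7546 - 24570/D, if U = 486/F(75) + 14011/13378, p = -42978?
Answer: 228440330156553511/2523759700 ≈ 9.0516e+7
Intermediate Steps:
V = -42978
D = -1/3684 (D = 1/(-42978 + 39294) = 1/(-3684) = -1/3684 ≈ -0.00027144)
U = 2517511/334450 (U = 486/75 + 14011/13378 = 486*(1/75) + 14011*(1/13378) = 162/25 + 14011/13378 = 2517511/334450 ≈ 7.5273)
U/7546 - 24570/D = (2517511/334450)/7546 - 24570/(-1/3684) = (2517511/334450)*(1/7546) - 24570*(-3684) = 2517511/2523759700 + 90515880 = 228440330156553511/2523759700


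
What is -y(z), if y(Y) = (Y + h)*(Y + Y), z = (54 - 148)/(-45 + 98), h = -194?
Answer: -1950688/2809 ≈ -694.44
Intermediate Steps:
z = -94/53 ≈ -1.7736
y(Y) = 2*Y*(-194 + Y) (y(Y) = (Y - 194)*(Y + Y) = (-194 + Y)*(2*Y) = 2*Y*(-194 + Y))
-y(z) = -2*(-94)*(-194 - 94/53)/53 = -2*(-94)*(-10376)/(53*53) = -1*1950688/2809 = -1950688/2809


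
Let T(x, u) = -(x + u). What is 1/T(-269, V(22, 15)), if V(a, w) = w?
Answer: 1/254 ≈ 0.0039370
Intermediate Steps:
T(x, u) = -u - x (T(x, u) = -(u + x) = -u - x)
1/T(-269, V(22, 15)) = 1/(-1*15 - 1*(-269)) = 1/(-15 + 269) = 1/254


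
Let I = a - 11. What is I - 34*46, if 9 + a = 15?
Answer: -1569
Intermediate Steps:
a = 6 (a = -9 + 15 = 6)
I = -5 (I = 6 - 11 = -5)
I - 34*46 = -5 - 34*46 = -5 - 1564 = -1569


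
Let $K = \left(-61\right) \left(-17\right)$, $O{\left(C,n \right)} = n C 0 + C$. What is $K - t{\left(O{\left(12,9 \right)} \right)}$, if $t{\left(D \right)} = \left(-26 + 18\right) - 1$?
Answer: $1046$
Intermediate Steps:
$O{\left(C,n \right)} = C$ ($O{\left(C,n \right)} = C n 0 + C = 0 + C = C$)
$K = 1037$
$t{\left(D \right)} = -9$ ($t{\left(D \right)} = -8 - 1 = -9$)
$K - t{\left(O{\left(12,9 \right)} \right)} = 1037 - -9 = 1037 + 9 = 1046$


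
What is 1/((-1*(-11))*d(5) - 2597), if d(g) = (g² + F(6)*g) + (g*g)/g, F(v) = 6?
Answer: -1/1937 ≈ -0.00051626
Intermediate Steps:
d(g) = g² + 7*g (d(g) = (g² + 6*g) + (g*g)/g = (g² + 6*g) + g²/g = (g² + 6*g) + g = g² + 7*g)
1/((-1*(-11))*d(5) - 2597) = 1/((-1*(-11))*(5*(7 + 5)) - 2597) = 1/(11*(5*12) - 2597) = 1/(11*60 - 2597) = 1/(660 - 2597) = 1/(-1937) = -1/1937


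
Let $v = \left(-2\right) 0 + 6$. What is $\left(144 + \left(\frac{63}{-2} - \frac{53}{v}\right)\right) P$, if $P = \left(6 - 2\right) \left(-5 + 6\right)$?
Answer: $\frac{1244}{3} \approx 414.67$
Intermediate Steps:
$v = 6$ ($v = 0 + 6 = 6$)
$P = 4$ ($P = \left(6 - 2\right) 1 = 4 \cdot 1 = 4$)
$\left(144 + \left(\frac{63}{-2} - \frac{53}{v}\right)\right) P = \left(144 + \left(\frac{63}{-2} - \frac{53}{6}\right)\right) 4 = \left(144 + \left(63 \left(- \frac{1}{2}\right) - \frac{53}{6}\right)\right) 4 = \left(144 - \frac{121}{3}\right) 4 = \frac{311}{3} \cdot 4 = \frac{1244}{3}$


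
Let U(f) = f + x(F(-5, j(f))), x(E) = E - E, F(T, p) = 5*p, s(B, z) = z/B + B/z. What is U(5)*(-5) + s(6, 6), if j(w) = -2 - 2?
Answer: -23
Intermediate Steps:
j(w) = -4
s(B, z) = B/z + z/B
x(E) = 0
U(f) = f (U(f) = f + 0 = f)
U(5)*(-5) + s(6, 6) = 5*(-5) + (6/6 + 6/6) = -25 + (6*(⅙) + 6*(⅙)) = -25 + (1 + 1) = -25 + 2 = -23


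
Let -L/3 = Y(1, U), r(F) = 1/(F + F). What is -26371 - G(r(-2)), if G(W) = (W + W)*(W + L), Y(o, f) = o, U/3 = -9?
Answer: -210981/8 ≈ -26373.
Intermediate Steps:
U = -27 (U = 3*(-9) = -27)
r(F) = 1/(2*F)
L = -3 (L = -3*1 = -3)
G(W) = 2*W*(-3 + W) (G(W) = (W + W)*(W - 3) = (2*W)*(-3 + W) = 2*W*(-3 + W))
-26371 - G(r(-2)) = -26371 - 2*(1/2)/(-2)*(-3 + (1/2)/(-2)) = -26371 - 2*(1/2)*(-1/2)*(-3 + (1/2)*(-1/2)) = -26371 - 2*(-1)*(-3 - 1/4)/4 = -26371 - 2*(-1)*(-13)/(4*4) = -26371 - 1*13/8 = -26371 - 13/8 = -210981/8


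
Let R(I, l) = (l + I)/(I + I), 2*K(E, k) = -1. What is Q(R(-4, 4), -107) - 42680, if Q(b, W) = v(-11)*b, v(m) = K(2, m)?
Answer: -42680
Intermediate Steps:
K(E, k) = -½ (K(E, k) = (½)*(-1) = -½)
R(I, l) = (I + l)/(2*I) (R(I, l) = (I + l)/((2*I)) = (I + l)*(1/(2*I)) = (I + l)/(2*I))
v(m) = -½
Q(b, W) = -b/2
Q(R(-4, 4), -107) - 42680 = -(-4 + 4)/(4*(-4)) - 42680 = -(-1)*0/(4*4) - 42680 = -½*0 - 42680 = 0 - 42680 = -42680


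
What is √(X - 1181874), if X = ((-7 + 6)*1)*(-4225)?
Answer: I*√1177649 ≈ 1085.2*I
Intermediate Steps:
X = 4225 (X = -1*1*(-4225) = -1*(-4225) = 4225)
√(X - 1181874) = √(4225 - 1181874) = √(-1177649) = I*√1177649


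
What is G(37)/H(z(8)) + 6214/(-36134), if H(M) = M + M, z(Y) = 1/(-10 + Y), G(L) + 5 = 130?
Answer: -2261482/18067 ≈ -125.17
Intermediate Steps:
G(L) = 125 (G(L) = -5 + 130 = 125)
H(M) = 2*M
G(37)/H(z(8)) + 6214/(-36134) = 125/((2/(-10 + 8))) + 6214/(-36134) = 125/((2/(-2))) + 6214*(-1/36134) = 125/((2*(-½))) - 3107/18067 = 125/(-1) - 3107/18067 = 125*(-1) - 3107/18067 = -125 - 3107/18067 = -2261482/18067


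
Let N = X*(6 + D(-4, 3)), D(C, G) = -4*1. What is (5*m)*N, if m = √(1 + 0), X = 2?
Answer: 20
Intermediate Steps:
D(C, G) = -4
m = 1 (m = √1 = 1)
N = 4 (N = 2*(6 - 4) = 2*2 = 4)
(5*m)*N = (5*1)*4 = 5*4 = 20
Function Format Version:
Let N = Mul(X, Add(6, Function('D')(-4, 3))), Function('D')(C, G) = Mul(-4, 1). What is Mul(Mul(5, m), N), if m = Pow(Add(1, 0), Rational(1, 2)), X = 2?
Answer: 20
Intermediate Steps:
Function('D')(C, G) = -4
m = 1 (m = Pow(1, Rational(1, 2)) = 1)
N = 4 (N = Mul(2, Add(6, -4)) = Mul(2, 2) = 4)
Mul(Mul(5, m), N) = Mul(Mul(5, 1), 4) = Mul(5, 4) = 20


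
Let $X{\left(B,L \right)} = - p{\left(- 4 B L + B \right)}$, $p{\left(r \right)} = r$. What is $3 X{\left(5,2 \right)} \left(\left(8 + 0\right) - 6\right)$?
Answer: $210$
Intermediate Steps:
$X{\left(B,L \right)} = - B + 4 B L$ ($X{\left(B,L \right)} = - (- 4 B L + B) = - (B - 4 B L) = - B + 4 B L$)
$3 X{\left(5,2 \right)} \left(\left(8 + 0\right) - 6\right) = 3 \cdot 5 \left(-1 + 4 \cdot 2\right) \left(\left(8 + 0\right) - 6\right) = 3 \cdot 5 \left(-1 + 8\right) \left(8 - 6\right) = 3 \cdot 5 \cdot 7 \cdot 2 = 3 \cdot 35 \cdot 2 = 105 \cdot 2 = 210$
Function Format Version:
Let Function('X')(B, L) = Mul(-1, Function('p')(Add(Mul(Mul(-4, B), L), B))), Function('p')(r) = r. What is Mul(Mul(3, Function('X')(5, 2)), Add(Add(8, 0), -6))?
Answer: 210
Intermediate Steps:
Function('X')(B, L) = Add(Mul(-1, B), Mul(4, B, L)) (Function('X')(B, L) = Mul(-1, Add(Mul(Mul(-4, B), L), B)) = Mul(-1, Add(Mul(-4, B, L), B)) = Mul(-1, Add(B, Mul(-4, B, L))) = Add(Mul(-1, B), Mul(4, B, L)))
Mul(Mul(3, Function('X')(5, 2)), Add(Add(8, 0), -6)) = Mul(Mul(3, Mul(5, Add(-1, Mul(4, 2)))), Add(Add(8, 0), -6)) = Mul(Mul(3, Mul(5, Add(-1, 8))), Add(8, -6)) = Mul(Mul(3, Mul(5, 7)), 2) = Mul(Mul(3, 35), 2) = Mul(105, 2) = 210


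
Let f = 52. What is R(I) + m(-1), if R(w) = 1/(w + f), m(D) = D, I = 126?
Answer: -177/178 ≈ -0.99438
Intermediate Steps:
R(w) = 1/(52 + w) (R(w) = 1/(w + 52) = 1/(52 + w))
R(I) + m(-1) = 1/(52 + 126) - 1 = 1/178 - 1 = -177/178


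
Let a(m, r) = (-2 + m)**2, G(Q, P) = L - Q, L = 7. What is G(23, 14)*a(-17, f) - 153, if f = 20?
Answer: -5929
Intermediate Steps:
G(Q, P) = 7 - Q
G(23, 14)*a(-17, f) - 153 = (7 - 1*23)*(-2 - 17)**2 - 153 = (7 - 23)*(-19)**2 - 153 = -16*361 - 153 = -5776 - 153 = -5929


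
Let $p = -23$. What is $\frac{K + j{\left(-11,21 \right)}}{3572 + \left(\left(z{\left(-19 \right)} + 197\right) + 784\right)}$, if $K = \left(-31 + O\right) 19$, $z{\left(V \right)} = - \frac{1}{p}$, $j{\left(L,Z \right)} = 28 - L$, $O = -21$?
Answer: $- \frac{21827}{104720} \approx -0.20843$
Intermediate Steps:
$z{\left(V \right)} = \frac{1}{23}$ ($z{\left(V \right)} = - \frac{1}{-23} = \left(-1\right) \left(- \frac{1}{23}\right) = \frac{1}{23}$)
$K = -988$ ($K = \left(-31 - 21\right) 19 = \left(-52\right) 19 = -988$)
$\frac{K + j{\left(-11,21 \right)}}{3572 + \left(\left(z{\left(-19 \right)} + 197\right) + 784\right)} = \frac{-988 + \left(28 - -11\right)}{3572 + \left(\left(\frac{1}{23} + 197\right) + 784\right)} = \frac{-988 + \left(28 + 11\right)}{3572 + \left(\frac{4532}{23} + 784\right)} = \frac{-988 + 39}{3572 + \frac{22564}{23}} = - \frac{949}{\frac{104720}{23}} = \left(-949\right) \frac{23}{104720} = - \frac{21827}{104720}$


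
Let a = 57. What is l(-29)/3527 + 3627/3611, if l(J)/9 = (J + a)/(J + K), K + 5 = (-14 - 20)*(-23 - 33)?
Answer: 11961376101/11908157195 ≈ 1.0045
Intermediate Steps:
K = 1899 (K = -5 + (-14 - 20)*(-23 - 33) = -5 - 34*(-56) = -5 + 1904 = 1899)
l(J) = 9*(57 + J)/(1899 + J) (l(J) = 9*((J + 57)/(J + 1899)) = 9*((57 + J)/(1899 + J)) = 9*(57 + J)/(1899 + J))
l(-29)/3527 + 3627/3611 = (9*(57 - 29)/(1899 - 29))/3527 + 3627/3611 = (9*28/1870)*(1/3527) + 3627*(1/3611) = (9*(1/1870)*28)*(1/3527) + 3627/3611 = (126/935)*(1/3527) + 3627/3611 = 126/3297745 + 3627/3611 = 11961376101/11908157195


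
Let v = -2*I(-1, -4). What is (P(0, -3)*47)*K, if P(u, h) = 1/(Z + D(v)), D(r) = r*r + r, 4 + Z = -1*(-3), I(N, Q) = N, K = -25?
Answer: -235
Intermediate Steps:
Z = -1 (Z = -4 - 1*(-3) = -4 + 3 = -1)
v = 2 (v = -2*(-1) = 2)
D(r) = r + r**2 (D(r) = r**2 + r = r + r**2)
P(u, h) = 1/5 (P(u, h) = 1/(-1 + 2*(1 + 2)) = 1/(-1 + 2*3) = 1/(-1 + 6) = 1/5)
(P(0, -3)*47)*K = ((1/5)*47)*(-25) = (47/5)*(-25) = -235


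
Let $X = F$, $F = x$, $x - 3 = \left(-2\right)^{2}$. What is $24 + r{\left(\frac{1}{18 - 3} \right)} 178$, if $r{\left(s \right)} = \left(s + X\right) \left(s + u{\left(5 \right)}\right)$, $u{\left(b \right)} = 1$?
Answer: $\frac{307288}{225} \approx 1365.7$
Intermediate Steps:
$x = 7$ ($x = 3 + \left(-2\right)^{2} = 3 + 4 = 7$)
$F = 7$
$X = 7$
$r{\left(s \right)} = \left(1 + s\right) \left(7 + s\right)$ ($r{\left(s \right)} = \left(s + 7\right) \left(s + 1\right) = \left(7 + s\right) \left(1 + s\right) = \left(1 + s\right) \left(7 + s\right)$)
$24 + r{\left(\frac{1}{18 - 3} \right)} 178 = 24 + \left(7 + \left(\frac{1}{18 - 3}\right)^{2} + \frac{8}{18 - 3}\right) 178 = 24 + \left(7 + \left(\frac{1}{15}\right)^{2} + \frac{8}{15}\right) 178 = 24 + \left(7 + \left(\frac{1}{15}\right)^{2} + 8 \cdot \frac{1}{15}\right) 178 = 24 + \left(7 + \frac{1}{225} + \frac{8}{15}\right) 178 = 24 + \frac{1696}{225} \cdot 178 = 24 + \frac{301888}{225} = \frac{307288}{225}$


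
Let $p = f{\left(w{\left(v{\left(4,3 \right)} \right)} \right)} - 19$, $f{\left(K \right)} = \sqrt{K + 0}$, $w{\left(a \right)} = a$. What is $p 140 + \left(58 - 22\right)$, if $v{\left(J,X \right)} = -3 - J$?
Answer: $-2624 + 140 i \sqrt{7} \approx -2624.0 + 370.41 i$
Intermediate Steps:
$f{\left(K \right)} = \sqrt{K}$
$p = -19 + i \sqrt{7}$ ($p = \sqrt{-3 - 4} - 19 = \sqrt{-7} - 19 = i \sqrt{7} - 19 = -19 + i \sqrt{7} \approx -19.0 + 2.6458 i$)
$p 140 + \left(58 - 22\right) = \left(-19 + i \sqrt{7}\right) 140 + \left(58 - 22\right) = \left(-2660 + 140 i \sqrt{7}\right) + \left(58 - 22\right) = \left(-2660 + 140 i \sqrt{7}\right) + 36 = -2624 + 140 i \sqrt{7}$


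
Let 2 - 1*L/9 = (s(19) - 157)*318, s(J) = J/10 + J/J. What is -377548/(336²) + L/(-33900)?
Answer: -6519990247/398664000 ≈ -16.355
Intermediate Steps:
s(J) = 1 + J/10 (s(J) = J*(⅒) + 1 = J/10 + 1 = 1 + J/10)
L = 2205261/5 (L = 18 - 9*((1 + (⅒)*19) - 157)*318 = 18 - 9*((1 + 19/10) - 157)*318 = 18 - 9*(29/10 - 157)*318 = 18 - (-13869)*318/10 = 18 - 9*(-245019/5) = 18 + 2205171/5 = 2205261/5 ≈ 4.4105e+5)
-377548/(336²) + L/(-33900) = -377548/(336²) + (2205261/5)/(-33900) = -377548/112896 + (2205261/5)*(-1/33900) = -377548*1/112896 - 735087/56500 = -94387/28224 - 735087/56500 = -6519990247/398664000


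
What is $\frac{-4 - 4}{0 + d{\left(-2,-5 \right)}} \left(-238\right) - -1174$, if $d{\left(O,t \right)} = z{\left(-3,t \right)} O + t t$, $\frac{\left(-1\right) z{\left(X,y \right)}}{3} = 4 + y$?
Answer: $\frac{24210}{19} \approx 1274.2$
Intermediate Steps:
$z{\left(X,y \right)} = -12 - 3 y$ ($z{\left(X,y \right)} = - 3 \left(4 + y\right) = -12 - 3 y$)
$d{\left(O,t \right)} = t^{2} + O \left(-12 - 3 t\right)$ ($d{\left(O,t \right)} = \left(-12 - 3 t\right) O + t t = O \left(-12 - 3 t\right) + t^{2} = t^{2} + O \left(-12 - 3 t\right)$)
$\frac{-4 - 4}{0 + d{\left(-2,-5 \right)}} \left(-238\right) - -1174 = \frac{-4 - 4}{0 + \left(\left(-5\right)^{2} - - 6 \left(4 - 5\right)\right)} \left(-238\right) - -1174 = - \frac{8}{0 + \left(25 - \left(-6\right) \left(-1\right)\right)} \left(-238\right) + 1174 = - \frac{8}{0 + \left(25 - 6\right)} \left(-238\right) + 1174 = - \frac{8}{0 + 19} \left(-238\right) + 1174 = - \frac{8}{19} \left(-238\right) + 1174 = \left(-8\right) \frac{1}{19} \left(-238\right) + 1174 = \left(- \frac{8}{19}\right) \left(-238\right) + 1174 = \frac{1904}{19} + 1174 = \frac{24210}{19}$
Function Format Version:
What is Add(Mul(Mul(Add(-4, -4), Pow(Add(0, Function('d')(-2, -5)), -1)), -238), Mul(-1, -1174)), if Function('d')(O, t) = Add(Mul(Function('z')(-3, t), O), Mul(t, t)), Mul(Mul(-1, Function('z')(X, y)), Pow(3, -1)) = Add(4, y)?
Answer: Rational(24210, 19) ≈ 1274.2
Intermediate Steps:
Function('z')(X, y) = Add(-12, Mul(-3, y)) (Function('z')(X, y) = Mul(-3, Add(4, y)) = Add(-12, Mul(-3, y)))
Function('d')(O, t) = Add(Pow(t, 2), Mul(O, Add(-12, Mul(-3, t)))) (Function('d')(O, t) = Add(Mul(Add(-12, Mul(-3, t)), O), Mul(t, t)) = Add(Mul(O, Add(-12, Mul(-3, t))), Pow(t, 2)) = Add(Pow(t, 2), Mul(O, Add(-12, Mul(-3, t)))))
Add(Mul(Mul(Add(-4, -4), Pow(Add(0, Function('d')(-2, -5)), -1)), -238), Mul(-1, -1174)) = Add(Mul(Mul(Add(-4, -4), Pow(Add(0, Add(Pow(-5, 2), Mul(-3, -2, Add(4, -5)))), -1)), -238), Mul(-1, -1174)) = Add(Mul(Mul(-8, Pow(Add(0, Add(25, Mul(-3, -2, -1))), -1)), -238), 1174) = Add(Mul(Mul(-8, Pow(Add(0, Add(25, -6)), -1)), -238), 1174) = Add(Mul(Mul(-8, Pow(Add(0, 19), -1)), -238), 1174) = Add(Mul(Mul(-8, Pow(19, -1)), -238), 1174) = Add(Mul(Mul(-8, Rational(1, 19)), -238), 1174) = Add(Mul(Rational(-8, 19), -238), 1174) = Add(Rational(1904, 19), 1174) = Rational(24210, 19)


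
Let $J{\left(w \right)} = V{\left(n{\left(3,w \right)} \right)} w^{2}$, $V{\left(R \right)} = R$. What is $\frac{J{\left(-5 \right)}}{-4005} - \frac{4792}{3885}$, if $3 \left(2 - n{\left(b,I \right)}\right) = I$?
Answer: $- \frac{3909617}{3111885} \approx -1.2563$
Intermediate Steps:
$n{\left(b,I \right)} = 2 - \frac{I}{3}$
$J{\left(w \right)} = w^{2} \left(2 - \frac{w}{3}\right)$ ($J{\left(w \right)} = \left(2 - \frac{w}{3}\right) w^{2} = w^{2} \left(2 - \frac{w}{3}\right)$)
$\frac{J{\left(-5 \right)}}{-4005} - \frac{4792}{3885} = \frac{\frac{1}{3} \left(-5\right)^{2} \left(6 - -5\right)}{-4005} - \frac{4792}{3885} = \frac{1}{3} \cdot 25 \left(6 + 5\right) \left(- \frac{1}{4005}\right) - \frac{4792}{3885} = \frac{1}{3} \cdot 25 \cdot 11 \left(- \frac{1}{4005}\right) - \frac{4792}{3885} = \frac{275}{3} \left(- \frac{1}{4005}\right) - \frac{4792}{3885} = - \frac{55}{2403} - \frac{4792}{3885} = - \frac{3909617}{3111885}$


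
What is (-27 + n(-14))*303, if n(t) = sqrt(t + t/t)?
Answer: -8181 + 303*I*sqrt(13) ≈ -8181.0 + 1092.5*I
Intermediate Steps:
n(t) = sqrt(1 + t) (n(t) = sqrt(t + 1) = sqrt(1 + t))
(-27 + n(-14))*303 = (-27 + sqrt(1 - 14))*303 = (-27 + sqrt(-13))*303 = (-27 + I*sqrt(13))*303 = -8181 + 303*I*sqrt(13)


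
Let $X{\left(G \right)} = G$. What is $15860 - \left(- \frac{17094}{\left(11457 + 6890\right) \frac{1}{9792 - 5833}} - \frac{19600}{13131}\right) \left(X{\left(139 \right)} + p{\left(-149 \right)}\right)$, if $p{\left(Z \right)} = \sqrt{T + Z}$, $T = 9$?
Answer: $\frac{18198881915762}{34416351} + \frac{254000555236 i \sqrt{35}}{34416351} \approx 5.2879 \cdot 10^{5} + 43662.0 i$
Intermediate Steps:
$p{\left(Z \right)} = \sqrt{9 + Z}$
$15860 - \left(- \frac{17094}{\left(11457 + 6890\right) \frac{1}{9792 - 5833}} - \frac{19600}{13131}\right) \left(X{\left(139 \right)} + p{\left(-149 \right)}\right) = 15860 - \left(- \frac{17094}{\left(11457 + 6890\right) \frac{1}{9792 - 5833}} - \frac{19600}{13131}\right) \left(139 + \sqrt{9 - 149}\right) = 15860 - \left(- \frac{17094}{18347 \cdot \frac{1}{3959}} - \frac{19600}{13131}\right) \left(139 + \sqrt{-140}\right) = 15860 - \left(- \frac{17094}{18347 \cdot \frac{1}{3959}} - \frac{19600}{13131}\right) \left(139 + 2 i \sqrt{35}\right) = 15860 - \left(- \frac{17094}{\frac{18347}{3959}} - \frac{19600}{13131}\right) \left(139 + 2 i \sqrt{35}\right) = 15860 - \left(\left(-17094\right) \frac{3959}{18347} - \frac{19600}{13131}\right) \left(139 + 2 i \sqrt{35}\right) = 15860 - \left(- \frac{9667878}{2621} - \frac{19600}{13131}\right) \left(139 + 2 i \sqrt{35}\right) = 15860 - - \frac{127000277618 \left(139 + 2 i \sqrt{35}\right)}{34416351} = 15860 - \left(- \frac{17653038588902}{34416351} - \frac{254000555236 i \sqrt{35}}{34416351}\right) = 15860 + \left(\frac{17653038588902}{34416351} + \frac{254000555236 i \sqrt{35}}{34416351}\right) = \frac{18198881915762}{34416351} + \frac{254000555236 i \sqrt{35}}{34416351}$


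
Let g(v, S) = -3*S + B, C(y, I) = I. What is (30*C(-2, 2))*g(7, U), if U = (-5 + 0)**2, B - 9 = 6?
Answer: -3600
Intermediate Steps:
B = 15 (B = 9 + 6 = 15)
U = 25 (U = (-5)**2 = 25)
g(v, S) = 15 - 3*S (g(v, S) = -3*S + 15 = 15 - 3*S)
(30*C(-2, 2))*g(7, U) = (30*2)*(15 - 3*25) = 60*(15 - 75) = 60*(-60) = -3600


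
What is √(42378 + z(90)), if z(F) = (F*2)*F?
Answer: √58578 ≈ 242.03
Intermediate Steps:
z(F) = 2*F² (z(F) = (2*F)*F = 2*F²)
√(42378 + z(90)) = √(42378 + 2*90²) = √(42378 + 2*8100) = √(42378 + 16200) = √58578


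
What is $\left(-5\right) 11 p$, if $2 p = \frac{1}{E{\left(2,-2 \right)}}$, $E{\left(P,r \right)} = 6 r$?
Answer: $\frac{55}{24} \approx 2.2917$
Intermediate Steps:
$p = - \frac{1}{24}$ ($p = \frac{1}{2 \cdot 6 \left(-2\right)} = \frac{1}{2 \left(-12\right)} = \frac{1}{2} \left(- \frac{1}{12}\right) = - \frac{1}{24} \approx -0.041667$)
$\left(-5\right) 11 p = \left(-5\right) 11 \left(- \frac{1}{24}\right) = \left(-55\right) \left(- \frac{1}{24}\right) = \frac{55}{24}$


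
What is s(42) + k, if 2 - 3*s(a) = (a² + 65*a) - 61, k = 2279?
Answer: 802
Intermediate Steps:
s(a) = 21 - 65*a/3 - a²/3 (s(a) = ⅔ - ((a² + 65*a) - 61)/3 = ⅔ - (-61 + a² + 65*a)/3 = ⅔ + (61/3 - 65*a/3 - a²/3) = 21 - 65*a/3 - a²/3)
s(42) + k = (21 - 65/3*42 - ⅓*42²) + 2279 = (21 - 910 - ⅓*1764) + 2279 = (21 - 910 - 588) + 2279 = -1477 + 2279 = 802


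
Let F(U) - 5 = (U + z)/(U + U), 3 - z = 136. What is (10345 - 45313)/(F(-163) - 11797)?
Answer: 1424946/480487 ≈ 2.9656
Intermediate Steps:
z = -133 (z = 3 - 1*136 = 3 - 136 = -133)
F(U) = 5 + (-133 + U)/(2*U) (F(U) = 5 + (U - 133)/(U + U) = 5 + (-133 + U)/((2*U)) = 5 + (-133 + U)*(1/(2*U)) = 5 + (-133 + U)/(2*U))
(10345 - 45313)/(F(-163) - 11797) = (10345 - 45313)/((½)*(-133 + 11*(-163))/(-163) - 11797) = -34968/((½)*(-1/163)*(-133 - 1793) - 11797) = -34968/((½)*(-1/163)*(-1926) - 11797) = -34968/(963/163 - 11797) = -34968/(-1921948/163) = -34968*(-163/1921948) = 1424946/480487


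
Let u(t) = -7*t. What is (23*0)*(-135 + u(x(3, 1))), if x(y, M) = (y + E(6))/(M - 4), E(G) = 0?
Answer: 0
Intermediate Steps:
x(y, M) = y/(-4 + M) (x(y, M) = (y + 0)/(M - 4) = y/(-4 + M))
(23*0)*(-135 + u(x(3, 1))) = (23*0)*(-135 - 21/(-4 + 1)) = 0*(-135 - 21/(-3)) = 0*(-135 - 21*(-1)/3) = 0*(-135 - 7*(-1)) = 0*(-135 + 7) = 0*(-128) = 0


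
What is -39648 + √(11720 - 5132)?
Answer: -39648 + 6*√183 ≈ -39567.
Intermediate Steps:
-39648 + √(11720 - 5132) = -39648 + √6588 = -39648 + 6*√183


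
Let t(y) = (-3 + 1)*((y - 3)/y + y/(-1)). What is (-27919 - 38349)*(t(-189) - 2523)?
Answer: 12119820788/63 ≈ 1.9238e+8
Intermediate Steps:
t(y) = 2*y - 2*(-3 + y)/y (t(y) = -2*((-3 + y)/y + y*(-1)) = -2*((-3 + y)/y - y) = -2*(-y + (-3 + y)/y) = 2*y - 2*(-3 + y)/y)
(-27919 - 38349)*(t(-189) - 2523) = (-27919 - 38349)*((-2 + 2*(-189) + 6/(-189)) - 2523) = -66268*((-2 - 378 + 6*(-1/189)) - 2523) = -66268*((-2 - 378 - 2/63) - 2523) = -66268*(-23942/63 - 2523) = -66268*(-182891/63) = 12119820788/63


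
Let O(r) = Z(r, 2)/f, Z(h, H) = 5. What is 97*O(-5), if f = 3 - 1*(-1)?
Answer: 485/4 ≈ 121.25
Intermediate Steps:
f = 4 (f = 3 + 1 = 4)
O(r) = 5/4
97*O(-5) = 97*(5/4) = 485/4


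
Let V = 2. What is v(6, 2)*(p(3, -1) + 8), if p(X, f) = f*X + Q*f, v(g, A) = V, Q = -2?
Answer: 14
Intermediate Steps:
v(g, A) = 2
p(X, f) = -2*f + X*f (p(X, f) = f*X - 2*f = X*f - 2*f = -2*f + X*f)
v(6, 2)*(p(3, -1) + 8) = 2*(-(-2 + 3) + 8) = 2*(-1*1 + 8) = 2*(-1 + 8) = 2*7 = 14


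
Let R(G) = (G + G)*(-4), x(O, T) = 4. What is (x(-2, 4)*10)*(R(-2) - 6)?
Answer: 400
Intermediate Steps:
R(G) = -8*G (R(G) = (2*G)*(-4) = -8*G)
(x(-2, 4)*10)*(R(-2) - 6) = (4*10)*(-8*(-2) - 6) = 40*(16 - 6) = 40*10 = 400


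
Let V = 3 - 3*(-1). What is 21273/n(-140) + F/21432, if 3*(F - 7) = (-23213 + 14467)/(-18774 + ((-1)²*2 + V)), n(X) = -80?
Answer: -1604219826523/6032893680 ≈ -265.91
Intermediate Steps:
V = 6 (V = 3 + 3 = 6)
F = 201416/28149 (F = 7 + ((-23213 + 14467)/(-18774 + ((-1)²*2 + 6)))/3 = 7 + (-8746/(-18774 + (1*2 + 6)))/3 = 7 + (-8746/(-18774 + (2 + 6)))/3 = 7 + (-8746/(-18774 + 8))/3 = 7 + (-8746/(-18766))/3 = 7 + (-8746*(-1/18766))/3 = 7 + (⅓)*(4373/9383) = 7 + 4373/28149 = 201416/28149 ≈ 7.1553)
21273/n(-140) + F/21432 = 21273/(-80) + (201416/28149)/21432 = 21273*(-1/80) + (201416/28149)*(1/21432) = -21273/80 + 25177/75411171 = -1604219826523/6032893680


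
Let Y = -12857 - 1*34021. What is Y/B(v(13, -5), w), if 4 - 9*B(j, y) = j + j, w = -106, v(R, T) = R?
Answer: 210951/11 ≈ 19177.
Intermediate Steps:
Y = -46878 (Y = -12857 - 34021 = -46878)
B(j, y) = 4/9 - 2*j/9 (B(j, y) = 4/9 - (j + j)/9 = 4/9 - 2*j/9)
Y/B(v(13, -5), w) = -46878/(4/9 - 2/9*13) = -46878/(4/9 - 26/9) = -46878/(-22/9) = -46878*(-9/22) = 210951/11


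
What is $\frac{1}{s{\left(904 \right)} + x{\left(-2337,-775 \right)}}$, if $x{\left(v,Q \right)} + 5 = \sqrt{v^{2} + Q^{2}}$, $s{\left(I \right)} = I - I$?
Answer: $\frac{5}{6062169} + \frac{\sqrt{6062194}}{6062169} \approx 0.00040698$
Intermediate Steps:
$s{\left(I \right)} = 0$
$x{\left(v,Q \right)} = -5 + \sqrt{Q^{2} + v^{2}}$ ($x{\left(v,Q \right)} = -5 + \sqrt{v^{2} + Q^{2}} = -5 + \sqrt{Q^{2} + v^{2}}$)
$\frac{1}{s{\left(904 \right)} + x{\left(-2337,-775 \right)}} = \frac{1}{0 - \left(5 - \sqrt{\left(-775\right)^{2} + \left(-2337\right)^{2}}\right)} = \frac{1}{0 - \left(5 - \sqrt{600625 + 5461569}\right)} = \frac{1}{0 - \left(5 - \sqrt{6062194}\right)} = \frac{1}{-5 + \sqrt{6062194}}$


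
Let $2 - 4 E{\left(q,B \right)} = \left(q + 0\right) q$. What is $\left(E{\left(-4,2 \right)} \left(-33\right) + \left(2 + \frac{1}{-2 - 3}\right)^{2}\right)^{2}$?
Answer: $\frac{35247969}{2500} \approx 14099.0$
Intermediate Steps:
$E{\left(q,B \right)} = \frac{1}{2} - \frac{q^{2}}{4}$ ($E{\left(q,B \right)} = \frac{1}{2} - \frac{\left(q + 0\right) q}{4} = \frac{1}{2} - \frac{q q}{4} = \frac{1}{2} - \frac{q^{2}}{4}$)
$\left(E{\left(-4,2 \right)} \left(-33\right) + \left(2 + \frac{1}{-2 - 3}\right)^{2}\right)^{2} = \left(\left(\frac{1}{2} - \frac{\left(-4\right)^{2}}{4}\right) \left(-33\right) + \left(2 + \frac{1}{-2 - 3}\right)^{2}\right)^{2} = \left(\left(\frac{1}{2} - 4\right) \left(-33\right) + \left(2 + \frac{1}{-5}\right)^{2}\right)^{2} = \left(\left(\frac{1}{2} - 4\right) \left(-33\right) + \left(2 - \frac{1}{5}\right)^{2}\right)^{2} = \left(\left(- \frac{7}{2}\right) \left(-33\right) + \left(\frac{9}{5}\right)^{2}\right)^{2} = \left(\frac{231}{2} + \frac{81}{25}\right)^{2} = \left(\frac{5937}{50}\right)^{2} = \frac{35247969}{2500}$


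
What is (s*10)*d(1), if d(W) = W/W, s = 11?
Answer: 110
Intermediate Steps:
d(W) = 1
(s*10)*d(1) = (11*10)*1 = 110*1 = 110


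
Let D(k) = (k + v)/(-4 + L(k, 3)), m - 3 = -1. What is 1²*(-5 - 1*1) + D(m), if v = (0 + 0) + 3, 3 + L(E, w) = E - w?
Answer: -53/8 ≈ -6.6250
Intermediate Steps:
L(E, w) = -3 + E - w (L(E, w) = -3 + (E - w) = -3 + E - w)
m = 2 (m = 3 - 1 = 2)
v = 3 (v = 0 + 3 = 3)
D(k) = (3 + k)/(-10 + k) (D(k) = (k + 3)/(-4 + (-3 + k - 1*3)) = (3 + k)/(-4 + (-3 + k - 3)) = (3 + k)/(-4 + (-6 + k)) = (3 + k)/(-10 + k))
1²*(-5 - 1*1) + D(m) = 1²*(-5 - 1*1) + (3 + 2)/(-10 + 2) = 1*(-5 - 1) + 5/(-8) = 1*(-6) - ⅛*5 = -6 - 5/8 = -53/8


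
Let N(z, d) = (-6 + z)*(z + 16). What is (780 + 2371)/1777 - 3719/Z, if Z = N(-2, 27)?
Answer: 6961575/199024 ≈ 34.979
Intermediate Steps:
N(z, d) = (-6 + z)*(16 + z)
Z = -112 (Z = -96 + (-2)**2 + 10*(-2) = -96 + 4 - 20 = -112)
(780 + 2371)/1777 - 3719/Z = (780 + 2371)/1777 - 3719/(-112) = 3151*(1/1777) - 3719*(-1/112) = 3151/1777 + 3719/112 = 6961575/199024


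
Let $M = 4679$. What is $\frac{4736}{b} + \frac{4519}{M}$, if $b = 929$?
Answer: $\frac{26357895}{4346791} \approx 6.0638$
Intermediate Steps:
$\frac{4736}{b} + \frac{4519}{M} = \frac{4736}{929} + \frac{4519}{4679} = \frac{26357895}{4346791}$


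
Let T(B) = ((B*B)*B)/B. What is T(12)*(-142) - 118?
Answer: -20566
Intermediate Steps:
T(B) = B² (T(B) = (B²*B)/B = B³/B = B²)
T(12)*(-142) - 118 = 12²*(-142) - 118 = 144*(-142) - 118 = -20448 - 118 = -20566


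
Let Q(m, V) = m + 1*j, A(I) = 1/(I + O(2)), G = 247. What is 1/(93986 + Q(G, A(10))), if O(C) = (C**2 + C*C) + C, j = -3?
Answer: 1/94230 ≈ 1.0612e-5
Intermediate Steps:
O(C) = C + 2*C**2 (O(C) = (C**2 + C**2) + C = 2*C**2 + C = C + 2*C**2)
A(I) = 1/(10 + I) (A(I) = 1/(I + 2*(1 + 2*2)) = 1/(I + 2*(1 + 4)) = 1/(I + 2*5) = 1/(I + 10) = 1/(10 + I))
Q(m, V) = -3 + m (Q(m, V) = m + 1*(-3) = m - 3 = -3 + m)
1/(93986 + Q(G, A(10))) = 1/(93986 + (-3 + 247)) = 1/(93986 + 244) = 1/94230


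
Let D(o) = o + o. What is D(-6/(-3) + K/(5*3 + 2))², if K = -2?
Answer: 4096/289 ≈ 14.173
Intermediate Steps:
D(o) = 2*o
D(-6/(-3) + K/(5*3 + 2))² = (2*(-6/(-3) - 2/(5*3 + 2)))² = (2*(-6*(-⅓) - 2/(15 + 2)))² = (2*(2 - 2/17))² = (2*(32/17))² = (64/17)² = 4096/289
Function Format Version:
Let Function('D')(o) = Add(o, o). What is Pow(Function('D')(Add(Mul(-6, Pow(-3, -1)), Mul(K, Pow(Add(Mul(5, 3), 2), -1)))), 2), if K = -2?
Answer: Rational(4096, 289) ≈ 14.173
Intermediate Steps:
Function('D')(o) = Mul(2, o)
Pow(Function('D')(Add(Mul(-6, Pow(-3, -1)), Mul(K, Pow(Add(Mul(5, 3), 2), -1)))), 2) = Pow(Mul(2, Add(Mul(-6, Pow(-3, -1)), Mul(-2, Pow(Add(Mul(5, 3), 2), -1)))), 2) = Pow(Mul(2, Add(Mul(-6, Rational(-1, 3)), Mul(-2, Pow(Add(15, 2), -1)))), 2) = Pow(Mul(2, Add(2, Mul(-2, Pow(17, -1)))), 2) = Pow(Mul(2, Add(2, Mul(-2, Rational(1, 17)))), 2) = Pow(Mul(2, Add(2, Rational(-2, 17))), 2) = Pow(Mul(2, Rational(32, 17)), 2) = Pow(Rational(64, 17), 2) = Rational(4096, 289)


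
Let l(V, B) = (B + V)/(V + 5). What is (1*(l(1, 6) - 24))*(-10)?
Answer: 685/3 ≈ 228.33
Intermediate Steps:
l(V, B) = (B + V)/(5 + V)
(1*(l(1, 6) - 24))*(-10) = (1*((6 + 1)/(5 + 1) - 24))*(-10) = (1*(7/6 - 24))*(-10) = (1*(-137/6))*(-10) = -137/6*(-10) = 685/3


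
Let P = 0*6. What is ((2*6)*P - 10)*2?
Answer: -20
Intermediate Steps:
P = 0
((2*6)*P - 10)*2 = ((2*6)*0 - 10)*2 = (12*0 - 10)*2 = (0 - 10)*2 = -10*2 = -20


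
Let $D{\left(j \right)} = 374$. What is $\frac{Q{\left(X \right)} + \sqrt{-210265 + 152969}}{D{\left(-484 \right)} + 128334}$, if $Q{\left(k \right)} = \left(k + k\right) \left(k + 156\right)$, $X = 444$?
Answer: $\frac{133200}{32177} + \frac{i \sqrt{3581}}{32177} \approx 4.1396 + 0.0018598 i$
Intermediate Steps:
$Q{\left(k \right)} = 2 k \left(156 + k\right)$
$\frac{Q{\left(X \right)} + \sqrt{-210265 + 152969}}{D{\left(-484 \right)} + 128334} = \frac{2 \cdot 444 \left(156 + 444\right) + \sqrt{-210265 + 152969}}{374 + 128334} = \frac{2 \cdot 444 \cdot 600 + \sqrt{-57296}}{128708} = \left(532800 + 4 i \sqrt{3581}\right) \frac{1}{128708} = \frac{133200}{32177} + \frac{i \sqrt{3581}}{32177}$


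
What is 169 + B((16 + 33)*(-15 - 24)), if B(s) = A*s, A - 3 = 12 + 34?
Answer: -93470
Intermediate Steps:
A = 49 (A = 3 + (12 + 34) = 3 + 46 = 49)
B(s) = 49*s
169 + B((16 + 33)*(-15 - 24)) = 169 + 49*((16 + 33)*(-15 - 24)) = 169 + 49*(49*(-39)) = 169 + 49*(-1911) = 169 - 93639 = -93470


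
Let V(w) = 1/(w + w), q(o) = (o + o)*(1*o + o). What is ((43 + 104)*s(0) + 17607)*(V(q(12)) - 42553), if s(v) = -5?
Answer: -34461801665/48 ≈ -7.1795e+8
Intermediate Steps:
q(o) = 4*o² (q(o) = (2*o)*(o + o) = (2*o)*(2*o) = 4*o²)
V(w) = 1/(2*w)
((43 + 104)*s(0) + 17607)*(V(q(12)) - 42553) = ((43 + 104)*(-5) + 17607)*(1/(2*((4*12²))) - 42553) = (147*(-5) + 17607)*(1/(2*((4*144))) - 42553) = (-735 + 17607)*((½)/576 - 42553) = 16872*((½)*(1/576) - 42553) = 16872*(1/1152 - 42553) = 16872*(-49021055/1152) = -34461801665/48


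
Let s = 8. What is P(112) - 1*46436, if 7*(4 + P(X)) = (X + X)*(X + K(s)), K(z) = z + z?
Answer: -42344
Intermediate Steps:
K(z) = 2*z
P(X) = -4 + 2*X*(16 + X)/7 (P(X) = -4 + ((X + X)*(X + 2*8))/7 = -4 + ((2*X)*(X + 16))/7 = -4 + ((2*X)*(16 + X))/7 = -4 + (2*X*(16 + X))/7 = -4 + 2*X*(16 + X)/7)
P(112) - 1*46436 = (-4 + (2/7)*112² + (32/7)*112) - 1*46436 = (-4 + (2/7)*12544 + 512) - 46436 = (-4 + 3584 + 512) - 46436 = 4092 - 46436 = -42344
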